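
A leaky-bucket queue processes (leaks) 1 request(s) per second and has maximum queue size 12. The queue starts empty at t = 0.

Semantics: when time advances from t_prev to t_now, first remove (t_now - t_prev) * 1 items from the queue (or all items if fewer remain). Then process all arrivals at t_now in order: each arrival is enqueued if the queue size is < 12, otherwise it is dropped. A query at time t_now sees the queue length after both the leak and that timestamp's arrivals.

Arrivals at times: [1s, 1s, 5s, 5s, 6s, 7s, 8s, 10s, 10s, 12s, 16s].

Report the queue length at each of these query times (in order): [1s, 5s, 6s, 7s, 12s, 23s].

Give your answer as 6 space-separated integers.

Queue lengths at query times:
  query t=1s: backlog = 2
  query t=5s: backlog = 2
  query t=6s: backlog = 2
  query t=7s: backlog = 2
  query t=12s: backlog = 1
  query t=23s: backlog = 0

Answer: 2 2 2 2 1 0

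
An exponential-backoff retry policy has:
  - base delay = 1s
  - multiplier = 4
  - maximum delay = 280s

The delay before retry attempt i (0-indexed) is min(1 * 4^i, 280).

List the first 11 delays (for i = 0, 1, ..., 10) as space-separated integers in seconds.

Computing each delay:
  i=0: min(1*4^0, 280) = 1
  i=1: min(1*4^1, 280) = 4
  i=2: min(1*4^2, 280) = 16
  i=3: min(1*4^3, 280) = 64
  i=4: min(1*4^4, 280) = 256
  i=5: min(1*4^5, 280) = 280
  i=6: min(1*4^6, 280) = 280
  i=7: min(1*4^7, 280) = 280
  i=8: min(1*4^8, 280) = 280
  i=9: min(1*4^9, 280) = 280
  i=10: min(1*4^10, 280) = 280

Answer: 1 4 16 64 256 280 280 280 280 280 280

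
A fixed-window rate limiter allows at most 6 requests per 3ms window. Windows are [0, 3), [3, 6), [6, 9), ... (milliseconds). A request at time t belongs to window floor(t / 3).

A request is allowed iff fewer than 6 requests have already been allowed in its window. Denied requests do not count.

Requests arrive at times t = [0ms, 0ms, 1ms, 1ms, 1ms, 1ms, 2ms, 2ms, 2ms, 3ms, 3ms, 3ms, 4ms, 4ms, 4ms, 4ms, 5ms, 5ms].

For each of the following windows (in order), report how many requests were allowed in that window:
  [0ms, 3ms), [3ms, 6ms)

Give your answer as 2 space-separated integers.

Processing requests:
  req#1 t=0ms (window 0): ALLOW
  req#2 t=0ms (window 0): ALLOW
  req#3 t=1ms (window 0): ALLOW
  req#4 t=1ms (window 0): ALLOW
  req#5 t=1ms (window 0): ALLOW
  req#6 t=1ms (window 0): ALLOW
  req#7 t=2ms (window 0): DENY
  req#8 t=2ms (window 0): DENY
  req#9 t=2ms (window 0): DENY
  req#10 t=3ms (window 1): ALLOW
  req#11 t=3ms (window 1): ALLOW
  req#12 t=3ms (window 1): ALLOW
  req#13 t=4ms (window 1): ALLOW
  req#14 t=4ms (window 1): ALLOW
  req#15 t=4ms (window 1): ALLOW
  req#16 t=4ms (window 1): DENY
  req#17 t=5ms (window 1): DENY
  req#18 t=5ms (window 1): DENY

Allowed counts by window: 6 6

Answer: 6 6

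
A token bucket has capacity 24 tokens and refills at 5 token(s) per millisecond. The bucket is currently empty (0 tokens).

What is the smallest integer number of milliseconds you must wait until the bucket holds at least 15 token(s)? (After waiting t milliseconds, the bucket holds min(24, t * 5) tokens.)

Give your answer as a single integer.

Answer: 3

Derivation:
Need t * 5 >= 15, so t >= 15/5.
Smallest integer t = ceil(15/5) = 3.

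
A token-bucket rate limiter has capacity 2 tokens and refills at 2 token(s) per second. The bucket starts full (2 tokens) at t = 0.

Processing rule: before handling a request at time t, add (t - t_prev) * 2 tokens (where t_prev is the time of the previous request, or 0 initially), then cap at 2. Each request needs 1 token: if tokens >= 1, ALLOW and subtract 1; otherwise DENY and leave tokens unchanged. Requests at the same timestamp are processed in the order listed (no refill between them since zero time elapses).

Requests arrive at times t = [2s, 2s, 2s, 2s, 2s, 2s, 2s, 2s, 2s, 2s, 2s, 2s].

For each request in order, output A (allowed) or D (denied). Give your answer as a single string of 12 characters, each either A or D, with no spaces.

Simulating step by step:
  req#1 t=2s: ALLOW
  req#2 t=2s: ALLOW
  req#3 t=2s: DENY
  req#4 t=2s: DENY
  req#5 t=2s: DENY
  req#6 t=2s: DENY
  req#7 t=2s: DENY
  req#8 t=2s: DENY
  req#9 t=2s: DENY
  req#10 t=2s: DENY
  req#11 t=2s: DENY
  req#12 t=2s: DENY

Answer: AADDDDDDDDDD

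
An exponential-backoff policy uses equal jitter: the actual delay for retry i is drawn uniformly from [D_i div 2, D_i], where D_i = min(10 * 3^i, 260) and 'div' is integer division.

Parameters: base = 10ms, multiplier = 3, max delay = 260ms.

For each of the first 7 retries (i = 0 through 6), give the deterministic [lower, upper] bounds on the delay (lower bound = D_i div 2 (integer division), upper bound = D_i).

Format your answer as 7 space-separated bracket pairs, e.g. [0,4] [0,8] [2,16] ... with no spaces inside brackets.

Computing bounds per retry:
  i=0: D_i=min(10*3^0,260)=10, bounds=[5,10]
  i=1: D_i=min(10*3^1,260)=30, bounds=[15,30]
  i=2: D_i=min(10*3^2,260)=90, bounds=[45,90]
  i=3: D_i=min(10*3^3,260)=260, bounds=[130,260]
  i=4: D_i=min(10*3^4,260)=260, bounds=[130,260]
  i=5: D_i=min(10*3^5,260)=260, bounds=[130,260]
  i=6: D_i=min(10*3^6,260)=260, bounds=[130,260]

Answer: [5,10] [15,30] [45,90] [130,260] [130,260] [130,260] [130,260]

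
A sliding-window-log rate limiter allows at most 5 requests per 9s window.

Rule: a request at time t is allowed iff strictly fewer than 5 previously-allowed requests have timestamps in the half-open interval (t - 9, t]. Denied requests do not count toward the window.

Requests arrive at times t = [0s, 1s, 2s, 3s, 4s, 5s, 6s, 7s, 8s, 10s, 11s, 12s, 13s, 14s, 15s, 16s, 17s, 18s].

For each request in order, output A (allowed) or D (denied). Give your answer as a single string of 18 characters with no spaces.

Tracking allowed requests in the window:
  req#1 t=0s: ALLOW
  req#2 t=1s: ALLOW
  req#3 t=2s: ALLOW
  req#4 t=3s: ALLOW
  req#5 t=4s: ALLOW
  req#6 t=5s: DENY
  req#7 t=6s: DENY
  req#8 t=7s: DENY
  req#9 t=8s: DENY
  req#10 t=10s: ALLOW
  req#11 t=11s: ALLOW
  req#12 t=12s: ALLOW
  req#13 t=13s: ALLOW
  req#14 t=14s: ALLOW
  req#15 t=15s: DENY
  req#16 t=16s: DENY
  req#17 t=17s: DENY
  req#18 t=18s: DENY

Answer: AAAAADDDDAAAAADDDD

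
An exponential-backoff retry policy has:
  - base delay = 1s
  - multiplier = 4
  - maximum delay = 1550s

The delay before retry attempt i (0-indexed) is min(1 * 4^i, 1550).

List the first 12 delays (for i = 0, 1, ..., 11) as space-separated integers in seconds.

Answer: 1 4 16 64 256 1024 1550 1550 1550 1550 1550 1550

Derivation:
Computing each delay:
  i=0: min(1*4^0, 1550) = 1
  i=1: min(1*4^1, 1550) = 4
  i=2: min(1*4^2, 1550) = 16
  i=3: min(1*4^3, 1550) = 64
  i=4: min(1*4^4, 1550) = 256
  i=5: min(1*4^5, 1550) = 1024
  i=6: min(1*4^6, 1550) = 1550
  i=7: min(1*4^7, 1550) = 1550
  i=8: min(1*4^8, 1550) = 1550
  i=9: min(1*4^9, 1550) = 1550
  i=10: min(1*4^10, 1550) = 1550
  i=11: min(1*4^11, 1550) = 1550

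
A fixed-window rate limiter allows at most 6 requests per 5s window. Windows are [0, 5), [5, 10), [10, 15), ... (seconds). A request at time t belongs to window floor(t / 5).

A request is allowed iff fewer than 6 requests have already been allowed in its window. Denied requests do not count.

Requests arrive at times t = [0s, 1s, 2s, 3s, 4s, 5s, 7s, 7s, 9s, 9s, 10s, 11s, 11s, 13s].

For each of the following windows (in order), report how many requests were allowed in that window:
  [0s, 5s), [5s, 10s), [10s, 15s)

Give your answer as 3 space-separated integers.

Answer: 5 5 4

Derivation:
Processing requests:
  req#1 t=0s (window 0): ALLOW
  req#2 t=1s (window 0): ALLOW
  req#3 t=2s (window 0): ALLOW
  req#4 t=3s (window 0): ALLOW
  req#5 t=4s (window 0): ALLOW
  req#6 t=5s (window 1): ALLOW
  req#7 t=7s (window 1): ALLOW
  req#8 t=7s (window 1): ALLOW
  req#9 t=9s (window 1): ALLOW
  req#10 t=9s (window 1): ALLOW
  req#11 t=10s (window 2): ALLOW
  req#12 t=11s (window 2): ALLOW
  req#13 t=11s (window 2): ALLOW
  req#14 t=13s (window 2): ALLOW

Allowed counts by window: 5 5 4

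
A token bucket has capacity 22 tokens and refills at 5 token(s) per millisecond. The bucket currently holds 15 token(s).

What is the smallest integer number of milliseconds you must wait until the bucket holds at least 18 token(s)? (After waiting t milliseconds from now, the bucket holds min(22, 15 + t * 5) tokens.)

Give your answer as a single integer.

Need 15 + t * 5 >= 18, so t >= 3/5.
Smallest integer t = ceil(3/5) = 1.

Answer: 1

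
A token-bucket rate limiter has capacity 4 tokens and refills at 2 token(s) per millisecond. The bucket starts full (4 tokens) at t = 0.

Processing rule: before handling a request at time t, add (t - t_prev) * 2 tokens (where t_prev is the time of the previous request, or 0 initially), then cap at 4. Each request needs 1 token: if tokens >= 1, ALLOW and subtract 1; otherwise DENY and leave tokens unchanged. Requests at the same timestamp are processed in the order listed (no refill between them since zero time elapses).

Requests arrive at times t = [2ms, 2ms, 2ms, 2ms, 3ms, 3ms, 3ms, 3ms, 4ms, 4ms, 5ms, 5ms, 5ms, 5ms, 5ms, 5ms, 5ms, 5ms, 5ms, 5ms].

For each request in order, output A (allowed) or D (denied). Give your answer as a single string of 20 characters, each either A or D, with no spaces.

Simulating step by step:
  req#1 t=2ms: ALLOW
  req#2 t=2ms: ALLOW
  req#3 t=2ms: ALLOW
  req#4 t=2ms: ALLOW
  req#5 t=3ms: ALLOW
  req#6 t=3ms: ALLOW
  req#7 t=3ms: DENY
  req#8 t=3ms: DENY
  req#9 t=4ms: ALLOW
  req#10 t=4ms: ALLOW
  req#11 t=5ms: ALLOW
  req#12 t=5ms: ALLOW
  req#13 t=5ms: DENY
  req#14 t=5ms: DENY
  req#15 t=5ms: DENY
  req#16 t=5ms: DENY
  req#17 t=5ms: DENY
  req#18 t=5ms: DENY
  req#19 t=5ms: DENY
  req#20 t=5ms: DENY

Answer: AAAAAADDAAAADDDDDDDD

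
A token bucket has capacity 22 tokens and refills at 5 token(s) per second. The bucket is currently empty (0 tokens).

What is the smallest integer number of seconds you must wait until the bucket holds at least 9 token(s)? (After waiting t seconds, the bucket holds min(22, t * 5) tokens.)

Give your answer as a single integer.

Answer: 2

Derivation:
Need t * 5 >= 9, so t >= 9/5.
Smallest integer t = ceil(9/5) = 2.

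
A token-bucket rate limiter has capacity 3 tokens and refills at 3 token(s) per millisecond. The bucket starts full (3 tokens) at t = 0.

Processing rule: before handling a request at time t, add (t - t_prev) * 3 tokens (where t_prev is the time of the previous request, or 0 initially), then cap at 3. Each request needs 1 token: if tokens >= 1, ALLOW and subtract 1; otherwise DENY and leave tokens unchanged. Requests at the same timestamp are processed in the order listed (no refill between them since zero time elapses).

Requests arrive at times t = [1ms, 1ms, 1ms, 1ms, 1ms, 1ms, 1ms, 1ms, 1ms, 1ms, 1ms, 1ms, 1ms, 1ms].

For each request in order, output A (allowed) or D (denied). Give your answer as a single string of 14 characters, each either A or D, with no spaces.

Answer: AAADDDDDDDDDDD

Derivation:
Simulating step by step:
  req#1 t=1ms: ALLOW
  req#2 t=1ms: ALLOW
  req#3 t=1ms: ALLOW
  req#4 t=1ms: DENY
  req#5 t=1ms: DENY
  req#6 t=1ms: DENY
  req#7 t=1ms: DENY
  req#8 t=1ms: DENY
  req#9 t=1ms: DENY
  req#10 t=1ms: DENY
  req#11 t=1ms: DENY
  req#12 t=1ms: DENY
  req#13 t=1ms: DENY
  req#14 t=1ms: DENY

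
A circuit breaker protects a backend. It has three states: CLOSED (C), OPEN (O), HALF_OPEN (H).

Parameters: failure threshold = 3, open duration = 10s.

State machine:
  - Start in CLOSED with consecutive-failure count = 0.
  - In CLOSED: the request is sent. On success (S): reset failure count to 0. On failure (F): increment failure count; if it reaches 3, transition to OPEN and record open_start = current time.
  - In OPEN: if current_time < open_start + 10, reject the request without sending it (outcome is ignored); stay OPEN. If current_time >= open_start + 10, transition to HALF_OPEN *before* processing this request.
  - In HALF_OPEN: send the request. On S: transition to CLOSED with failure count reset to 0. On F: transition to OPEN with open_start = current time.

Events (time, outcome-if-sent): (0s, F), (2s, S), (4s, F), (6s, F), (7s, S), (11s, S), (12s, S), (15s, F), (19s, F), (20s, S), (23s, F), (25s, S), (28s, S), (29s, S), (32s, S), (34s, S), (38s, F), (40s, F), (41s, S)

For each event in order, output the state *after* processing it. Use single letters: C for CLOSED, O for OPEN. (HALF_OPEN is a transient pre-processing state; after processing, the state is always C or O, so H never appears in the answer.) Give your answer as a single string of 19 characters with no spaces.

State after each event:
  event#1 t=0s outcome=F: state=CLOSED
  event#2 t=2s outcome=S: state=CLOSED
  event#3 t=4s outcome=F: state=CLOSED
  event#4 t=6s outcome=F: state=CLOSED
  event#5 t=7s outcome=S: state=CLOSED
  event#6 t=11s outcome=S: state=CLOSED
  event#7 t=12s outcome=S: state=CLOSED
  event#8 t=15s outcome=F: state=CLOSED
  event#9 t=19s outcome=F: state=CLOSED
  event#10 t=20s outcome=S: state=CLOSED
  event#11 t=23s outcome=F: state=CLOSED
  event#12 t=25s outcome=S: state=CLOSED
  event#13 t=28s outcome=S: state=CLOSED
  event#14 t=29s outcome=S: state=CLOSED
  event#15 t=32s outcome=S: state=CLOSED
  event#16 t=34s outcome=S: state=CLOSED
  event#17 t=38s outcome=F: state=CLOSED
  event#18 t=40s outcome=F: state=CLOSED
  event#19 t=41s outcome=S: state=CLOSED

Answer: CCCCCCCCCCCCCCCCCCC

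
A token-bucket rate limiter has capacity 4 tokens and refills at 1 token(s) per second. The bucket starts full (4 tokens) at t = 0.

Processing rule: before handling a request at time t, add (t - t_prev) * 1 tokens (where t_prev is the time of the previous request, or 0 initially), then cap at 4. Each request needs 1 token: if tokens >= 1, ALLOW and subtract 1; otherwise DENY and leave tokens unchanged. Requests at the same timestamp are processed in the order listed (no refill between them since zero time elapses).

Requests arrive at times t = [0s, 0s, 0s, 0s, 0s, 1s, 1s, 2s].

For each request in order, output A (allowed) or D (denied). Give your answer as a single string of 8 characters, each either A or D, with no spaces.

Answer: AAAADADA

Derivation:
Simulating step by step:
  req#1 t=0s: ALLOW
  req#2 t=0s: ALLOW
  req#3 t=0s: ALLOW
  req#4 t=0s: ALLOW
  req#5 t=0s: DENY
  req#6 t=1s: ALLOW
  req#7 t=1s: DENY
  req#8 t=2s: ALLOW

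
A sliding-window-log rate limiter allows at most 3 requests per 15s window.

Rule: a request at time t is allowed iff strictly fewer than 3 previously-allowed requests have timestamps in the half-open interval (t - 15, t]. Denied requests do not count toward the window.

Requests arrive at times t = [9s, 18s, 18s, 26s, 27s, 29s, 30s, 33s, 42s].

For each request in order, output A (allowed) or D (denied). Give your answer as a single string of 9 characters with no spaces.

Answer: AAAADDDAA

Derivation:
Tracking allowed requests in the window:
  req#1 t=9s: ALLOW
  req#2 t=18s: ALLOW
  req#3 t=18s: ALLOW
  req#4 t=26s: ALLOW
  req#5 t=27s: DENY
  req#6 t=29s: DENY
  req#7 t=30s: DENY
  req#8 t=33s: ALLOW
  req#9 t=42s: ALLOW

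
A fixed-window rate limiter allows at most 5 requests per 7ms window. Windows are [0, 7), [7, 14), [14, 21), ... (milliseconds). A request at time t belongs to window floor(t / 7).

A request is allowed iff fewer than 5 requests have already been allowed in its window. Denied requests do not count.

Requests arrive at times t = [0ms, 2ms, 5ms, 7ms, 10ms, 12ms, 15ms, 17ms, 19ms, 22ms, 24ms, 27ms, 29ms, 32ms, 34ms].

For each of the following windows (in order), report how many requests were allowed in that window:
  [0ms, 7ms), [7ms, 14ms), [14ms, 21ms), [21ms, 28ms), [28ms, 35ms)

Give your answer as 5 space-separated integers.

Processing requests:
  req#1 t=0ms (window 0): ALLOW
  req#2 t=2ms (window 0): ALLOW
  req#3 t=5ms (window 0): ALLOW
  req#4 t=7ms (window 1): ALLOW
  req#5 t=10ms (window 1): ALLOW
  req#6 t=12ms (window 1): ALLOW
  req#7 t=15ms (window 2): ALLOW
  req#8 t=17ms (window 2): ALLOW
  req#9 t=19ms (window 2): ALLOW
  req#10 t=22ms (window 3): ALLOW
  req#11 t=24ms (window 3): ALLOW
  req#12 t=27ms (window 3): ALLOW
  req#13 t=29ms (window 4): ALLOW
  req#14 t=32ms (window 4): ALLOW
  req#15 t=34ms (window 4): ALLOW

Allowed counts by window: 3 3 3 3 3

Answer: 3 3 3 3 3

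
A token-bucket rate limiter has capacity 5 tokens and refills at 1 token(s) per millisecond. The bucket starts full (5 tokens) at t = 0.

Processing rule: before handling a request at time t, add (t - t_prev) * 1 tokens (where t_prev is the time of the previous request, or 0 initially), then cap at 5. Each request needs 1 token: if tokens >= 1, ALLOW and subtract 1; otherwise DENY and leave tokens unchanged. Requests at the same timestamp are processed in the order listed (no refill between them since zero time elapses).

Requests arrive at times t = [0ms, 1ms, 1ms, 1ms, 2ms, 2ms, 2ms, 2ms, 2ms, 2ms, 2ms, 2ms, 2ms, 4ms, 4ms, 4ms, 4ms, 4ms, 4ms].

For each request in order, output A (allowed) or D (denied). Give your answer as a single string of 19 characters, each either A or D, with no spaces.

Answer: AAAAAAADDDDDDAADDDD

Derivation:
Simulating step by step:
  req#1 t=0ms: ALLOW
  req#2 t=1ms: ALLOW
  req#3 t=1ms: ALLOW
  req#4 t=1ms: ALLOW
  req#5 t=2ms: ALLOW
  req#6 t=2ms: ALLOW
  req#7 t=2ms: ALLOW
  req#8 t=2ms: DENY
  req#9 t=2ms: DENY
  req#10 t=2ms: DENY
  req#11 t=2ms: DENY
  req#12 t=2ms: DENY
  req#13 t=2ms: DENY
  req#14 t=4ms: ALLOW
  req#15 t=4ms: ALLOW
  req#16 t=4ms: DENY
  req#17 t=4ms: DENY
  req#18 t=4ms: DENY
  req#19 t=4ms: DENY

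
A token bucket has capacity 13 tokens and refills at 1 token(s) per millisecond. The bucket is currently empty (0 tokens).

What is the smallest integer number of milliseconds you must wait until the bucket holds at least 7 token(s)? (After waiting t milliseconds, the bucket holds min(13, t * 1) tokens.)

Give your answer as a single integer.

Need t * 1 >= 7, so t >= 7/1.
Smallest integer t = ceil(7/1) = 7.

Answer: 7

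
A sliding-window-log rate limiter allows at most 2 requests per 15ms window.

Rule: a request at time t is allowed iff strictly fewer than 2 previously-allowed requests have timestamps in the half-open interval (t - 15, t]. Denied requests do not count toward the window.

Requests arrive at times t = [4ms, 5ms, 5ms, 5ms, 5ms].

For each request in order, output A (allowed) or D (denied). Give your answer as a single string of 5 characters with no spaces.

Answer: AADDD

Derivation:
Tracking allowed requests in the window:
  req#1 t=4ms: ALLOW
  req#2 t=5ms: ALLOW
  req#3 t=5ms: DENY
  req#4 t=5ms: DENY
  req#5 t=5ms: DENY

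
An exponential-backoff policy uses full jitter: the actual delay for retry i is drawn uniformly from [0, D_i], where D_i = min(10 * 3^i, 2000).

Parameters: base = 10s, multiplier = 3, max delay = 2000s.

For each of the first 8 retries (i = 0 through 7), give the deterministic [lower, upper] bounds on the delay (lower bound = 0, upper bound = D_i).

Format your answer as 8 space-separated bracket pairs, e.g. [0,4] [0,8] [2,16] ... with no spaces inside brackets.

Answer: [0,10] [0,30] [0,90] [0,270] [0,810] [0,2000] [0,2000] [0,2000]

Derivation:
Computing bounds per retry:
  i=0: D_i=min(10*3^0,2000)=10, bounds=[0,10]
  i=1: D_i=min(10*3^1,2000)=30, bounds=[0,30]
  i=2: D_i=min(10*3^2,2000)=90, bounds=[0,90]
  i=3: D_i=min(10*3^3,2000)=270, bounds=[0,270]
  i=4: D_i=min(10*3^4,2000)=810, bounds=[0,810]
  i=5: D_i=min(10*3^5,2000)=2000, bounds=[0,2000]
  i=6: D_i=min(10*3^6,2000)=2000, bounds=[0,2000]
  i=7: D_i=min(10*3^7,2000)=2000, bounds=[0,2000]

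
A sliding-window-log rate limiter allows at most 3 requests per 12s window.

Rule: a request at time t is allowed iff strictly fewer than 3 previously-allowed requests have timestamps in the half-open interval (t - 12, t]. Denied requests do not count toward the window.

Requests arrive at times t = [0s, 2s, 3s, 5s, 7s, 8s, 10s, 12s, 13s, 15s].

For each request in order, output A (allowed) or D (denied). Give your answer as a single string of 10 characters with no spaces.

Tracking allowed requests in the window:
  req#1 t=0s: ALLOW
  req#2 t=2s: ALLOW
  req#3 t=3s: ALLOW
  req#4 t=5s: DENY
  req#5 t=7s: DENY
  req#6 t=8s: DENY
  req#7 t=10s: DENY
  req#8 t=12s: ALLOW
  req#9 t=13s: DENY
  req#10 t=15s: ALLOW

Answer: AAADDDDADA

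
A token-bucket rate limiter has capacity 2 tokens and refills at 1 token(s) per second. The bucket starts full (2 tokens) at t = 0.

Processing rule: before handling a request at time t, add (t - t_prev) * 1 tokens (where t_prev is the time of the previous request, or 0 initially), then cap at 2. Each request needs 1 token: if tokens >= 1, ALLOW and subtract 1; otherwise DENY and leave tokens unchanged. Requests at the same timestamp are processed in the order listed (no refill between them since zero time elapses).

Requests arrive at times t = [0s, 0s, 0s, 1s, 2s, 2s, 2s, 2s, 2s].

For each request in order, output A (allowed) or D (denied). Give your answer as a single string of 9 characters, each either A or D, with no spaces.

Simulating step by step:
  req#1 t=0s: ALLOW
  req#2 t=0s: ALLOW
  req#3 t=0s: DENY
  req#4 t=1s: ALLOW
  req#5 t=2s: ALLOW
  req#6 t=2s: DENY
  req#7 t=2s: DENY
  req#8 t=2s: DENY
  req#9 t=2s: DENY

Answer: AADAADDDD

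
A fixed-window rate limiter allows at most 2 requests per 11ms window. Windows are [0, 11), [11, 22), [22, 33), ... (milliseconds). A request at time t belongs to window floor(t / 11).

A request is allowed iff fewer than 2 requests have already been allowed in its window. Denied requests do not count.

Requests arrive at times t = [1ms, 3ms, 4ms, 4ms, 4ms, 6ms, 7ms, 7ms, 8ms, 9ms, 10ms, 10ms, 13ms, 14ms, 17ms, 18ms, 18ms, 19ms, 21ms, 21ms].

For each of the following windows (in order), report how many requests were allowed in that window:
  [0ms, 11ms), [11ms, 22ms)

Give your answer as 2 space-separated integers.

Processing requests:
  req#1 t=1ms (window 0): ALLOW
  req#2 t=3ms (window 0): ALLOW
  req#3 t=4ms (window 0): DENY
  req#4 t=4ms (window 0): DENY
  req#5 t=4ms (window 0): DENY
  req#6 t=6ms (window 0): DENY
  req#7 t=7ms (window 0): DENY
  req#8 t=7ms (window 0): DENY
  req#9 t=8ms (window 0): DENY
  req#10 t=9ms (window 0): DENY
  req#11 t=10ms (window 0): DENY
  req#12 t=10ms (window 0): DENY
  req#13 t=13ms (window 1): ALLOW
  req#14 t=14ms (window 1): ALLOW
  req#15 t=17ms (window 1): DENY
  req#16 t=18ms (window 1): DENY
  req#17 t=18ms (window 1): DENY
  req#18 t=19ms (window 1): DENY
  req#19 t=21ms (window 1): DENY
  req#20 t=21ms (window 1): DENY

Allowed counts by window: 2 2

Answer: 2 2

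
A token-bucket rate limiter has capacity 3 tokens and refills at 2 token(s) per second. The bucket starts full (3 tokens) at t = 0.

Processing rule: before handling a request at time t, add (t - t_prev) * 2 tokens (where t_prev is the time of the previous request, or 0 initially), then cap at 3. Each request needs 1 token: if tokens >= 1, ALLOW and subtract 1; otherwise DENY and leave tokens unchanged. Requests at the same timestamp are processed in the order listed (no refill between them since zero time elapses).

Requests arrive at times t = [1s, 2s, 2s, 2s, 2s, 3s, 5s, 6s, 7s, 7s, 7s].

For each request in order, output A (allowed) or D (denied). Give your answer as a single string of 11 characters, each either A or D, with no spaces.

Simulating step by step:
  req#1 t=1s: ALLOW
  req#2 t=2s: ALLOW
  req#3 t=2s: ALLOW
  req#4 t=2s: ALLOW
  req#5 t=2s: DENY
  req#6 t=3s: ALLOW
  req#7 t=5s: ALLOW
  req#8 t=6s: ALLOW
  req#9 t=7s: ALLOW
  req#10 t=7s: ALLOW
  req#11 t=7s: ALLOW

Answer: AAAADAAAAAA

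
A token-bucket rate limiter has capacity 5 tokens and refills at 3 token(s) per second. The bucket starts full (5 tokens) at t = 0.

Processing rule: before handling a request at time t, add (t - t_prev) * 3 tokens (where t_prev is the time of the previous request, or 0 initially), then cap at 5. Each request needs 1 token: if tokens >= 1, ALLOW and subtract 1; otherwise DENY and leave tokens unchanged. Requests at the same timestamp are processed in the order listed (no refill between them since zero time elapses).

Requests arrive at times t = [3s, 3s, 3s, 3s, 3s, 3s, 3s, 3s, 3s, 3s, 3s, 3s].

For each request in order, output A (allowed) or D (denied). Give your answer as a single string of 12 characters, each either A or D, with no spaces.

Simulating step by step:
  req#1 t=3s: ALLOW
  req#2 t=3s: ALLOW
  req#3 t=3s: ALLOW
  req#4 t=3s: ALLOW
  req#5 t=3s: ALLOW
  req#6 t=3s: DENY
  req#7 t=3s: DENY
  req#8 t=3s: DENY
  req#9 t=3s: DENY
  req#10 t=3s: DENY
  req#11 t=3s: DENY
  req#12 t=3s: DENY

Answer: AAAAADDDDDDD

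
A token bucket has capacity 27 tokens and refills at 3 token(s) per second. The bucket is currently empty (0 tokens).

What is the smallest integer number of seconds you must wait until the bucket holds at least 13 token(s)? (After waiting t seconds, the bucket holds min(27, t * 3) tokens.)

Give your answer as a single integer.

Answer: 5

Derivation:
Need t * 3 >= 13, so t >= 13/3.
Smallest integer t = ceil(13/3) = 5.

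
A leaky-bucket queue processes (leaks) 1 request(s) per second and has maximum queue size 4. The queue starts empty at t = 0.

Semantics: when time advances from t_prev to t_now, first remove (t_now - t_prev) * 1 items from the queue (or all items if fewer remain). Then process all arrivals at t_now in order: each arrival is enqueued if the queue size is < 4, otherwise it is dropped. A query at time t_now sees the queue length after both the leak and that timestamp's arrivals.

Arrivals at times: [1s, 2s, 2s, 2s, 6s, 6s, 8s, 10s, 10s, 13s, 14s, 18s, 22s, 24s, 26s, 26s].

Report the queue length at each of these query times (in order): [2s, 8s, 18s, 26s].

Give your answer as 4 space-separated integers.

Answer: 3 1 1 2

Derivation:
Queue lengths at query times:
  query t=2s: backlog = 3
  query t=8s: backlog = 1
  query t=18s: backlog = 1
  query t=26s: backlog = 2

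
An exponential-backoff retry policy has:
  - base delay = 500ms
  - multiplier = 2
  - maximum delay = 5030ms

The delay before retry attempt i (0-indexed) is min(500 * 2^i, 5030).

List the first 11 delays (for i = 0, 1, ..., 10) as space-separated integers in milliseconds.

Computing each delay:
  i=0: min(500*2^0, 5030) = 500
  i=1: min(500*2^1, 5030) = 1000
  i=2: min(500*2^2, 5030) = 2000
  i=3: min(500*2^3, 5030) = 4000
  i=4: min(500*2^4, 5030) = 5030
  i=5: min(500*2^5, 5030) = 5030
  i=6: min(500*2^6, 5030) = 5030
  i=7: min(500*2^7, 5030) = 5030
  i=8: min(500*2^8, 5030) = 5030
  i=9: min(500*2^9, 5030) = 5030
  i=10: min(500*2^10, 5030) = 5030

Answer: 500 1000 2000 4000 5030 5030 5030 5030 5030 5030 5030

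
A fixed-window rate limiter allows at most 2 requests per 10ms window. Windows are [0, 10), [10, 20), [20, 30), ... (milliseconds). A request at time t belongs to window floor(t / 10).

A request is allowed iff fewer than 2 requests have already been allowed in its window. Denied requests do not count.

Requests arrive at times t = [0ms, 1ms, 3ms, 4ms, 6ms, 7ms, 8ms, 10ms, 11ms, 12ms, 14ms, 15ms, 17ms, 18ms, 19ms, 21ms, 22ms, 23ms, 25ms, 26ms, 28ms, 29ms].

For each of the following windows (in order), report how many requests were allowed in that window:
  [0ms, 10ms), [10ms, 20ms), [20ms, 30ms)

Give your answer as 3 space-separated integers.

Answer: 2 2 2

Derivation:
Processing requests:
  req#1 t=0ms (window 0): ALLOW
  req#2 t=1ms (window 0): ALLOW
  req#3 t=3ms (window 0): DENY
  req#4 t=4ms (window 0): DENY
  req#5 t=6ms (window 0): DENY
  req#6 t=7ms (window 0): DENY
  req#7 t=8ms (window 0): DENY
  req#8 t=10ms (window 1): ALLOW
  req#9 t=11ms (window 1): ALLOW
  req#10 t=12ms (window 1): DENY
  req#11 t=14ms (window 1): DENY
  req#12 t=15ms (window 1): DENY
  req#13 t=17ms (window 1): DENY
  req#14 t=18ms (window 1): DENY
  req#15 t=19ms (window 1): DENY
  req#16 t=21ms (window 2): ALLOW
  req#17 t=22ms (window 2): ALLOW
  req#18 t=23ms (window 2): DENY
  req#19 t=25ms (window 2): DENY
  req#20 t=26ms (window 2): DENY
  req#21 t=28ms (window 2): DENY
  req#22 t=29ms (window 2): DENY

Allowed counts by window: 2 2 2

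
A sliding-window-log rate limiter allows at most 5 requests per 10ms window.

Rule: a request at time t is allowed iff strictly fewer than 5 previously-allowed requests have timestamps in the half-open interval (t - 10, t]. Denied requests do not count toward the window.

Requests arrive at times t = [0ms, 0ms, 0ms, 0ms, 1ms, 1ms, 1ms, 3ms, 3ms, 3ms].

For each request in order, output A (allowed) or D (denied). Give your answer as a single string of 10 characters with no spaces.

Answer: AAAAADDDDD

Derivation:
Tracking allowed requests in the window:
  req#1 t=0ms: ALLOW
  req#2 t=0ms: ALLOW
  req#3 t=0ms: ALLOW
  req#4 t=0ms: ALLOW
  req#5 t=1ms: ALLOW
  req#6 t=1ms: DENY
  req#7 t=1ms: DENY
  req#8 t=3ms: DENY
  req#9 t=3ms: DENY
  req#10 t=3ms: DENY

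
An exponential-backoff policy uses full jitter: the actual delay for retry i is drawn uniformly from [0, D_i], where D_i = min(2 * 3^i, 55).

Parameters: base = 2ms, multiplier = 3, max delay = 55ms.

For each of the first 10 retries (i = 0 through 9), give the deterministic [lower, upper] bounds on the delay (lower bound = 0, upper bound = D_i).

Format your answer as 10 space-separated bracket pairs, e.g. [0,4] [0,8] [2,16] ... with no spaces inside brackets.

Answer: [0,2] [0,6] [0,18] [0,54] [0,55] [0,55] [0,55] [0,55] [0,55] [0,55]

Derivation:
Computing bounds per retry:
  i=0: D_i=min(2*3^0,55)=2, bounds=[0,2]
  i=1: D_i=min(2*3^1,55)=6, bounds=[0,6]
  i=2: D_i=min(2*3^2,55)=18, bounds=[0,18]
  i=3: D_i=min(2*3^3,55)=54, bounds=[0,54]
  i=4: D_i=min(2*3^4,55)=55, bounds=[0,55]
  i=5: D_i=min(2*3^5,55)=55, bounds=[0,55]
  i=6: D_i=min(2*3^6,55)=55, bounds=[0,55]
  i=7: D_i=min(2*3^7,55)=55, bounds=[0,55]
  i=8: D_i=min(2*3^8,55)=55, bounds=[0,55]
  i=9: D_i=min(2*3^9,55)=55, bounds=[0,55]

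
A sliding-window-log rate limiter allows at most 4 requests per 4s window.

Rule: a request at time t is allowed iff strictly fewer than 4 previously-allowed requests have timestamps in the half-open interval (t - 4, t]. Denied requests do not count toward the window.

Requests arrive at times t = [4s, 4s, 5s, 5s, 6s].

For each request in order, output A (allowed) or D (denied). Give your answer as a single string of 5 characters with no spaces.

Answer: AAAAD

Derivation:
Tracking allowed requests in the window:
  req#1 t=4s: ALLOW
  req#2 t=4s: ALLOW
  req#3 t=5s: ALLOW
  req#4 t=5s: ALLOW
  req#5 t=6s: DENY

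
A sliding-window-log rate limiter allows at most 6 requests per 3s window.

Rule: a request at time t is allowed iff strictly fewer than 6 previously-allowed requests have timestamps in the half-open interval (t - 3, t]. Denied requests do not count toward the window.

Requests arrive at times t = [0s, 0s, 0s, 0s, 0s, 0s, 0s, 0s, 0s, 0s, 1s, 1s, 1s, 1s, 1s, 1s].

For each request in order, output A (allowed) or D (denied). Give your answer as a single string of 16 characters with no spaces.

Tracking allowed requests in the window:
  req#1 t=0s: ALLOW
  req#2 t=0s: ALLOW
  req#3 t=0s: ALLOW
  req#4 t=0s: ALLOW
  req#5 t=0s: ALLOW
  req#6 t=0s: ALLOW
  req#7 t=0s: DENY
  req#8 t=0s: DENY
  req#9 t=0s: DENY
  req#10 t=0s: DENY
  req#11 t=1s: DENY
  req#12 t=1s: DENY
  req#13 t=1s: DENY
  req#14 t=1s: DENY
  req#15 t=1s: DENY
  req#16 t=1s: DENY

Answer: AAAAAADDDDDDDDDD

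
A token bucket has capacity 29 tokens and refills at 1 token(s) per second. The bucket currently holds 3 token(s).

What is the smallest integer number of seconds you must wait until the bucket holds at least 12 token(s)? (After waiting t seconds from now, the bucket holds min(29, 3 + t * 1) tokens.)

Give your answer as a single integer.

Answer: 9

Derivation:
Need 3 + t * 1 >= 12, so t >= 9/1.
Smallest integer t = ceil(9/1) = 9.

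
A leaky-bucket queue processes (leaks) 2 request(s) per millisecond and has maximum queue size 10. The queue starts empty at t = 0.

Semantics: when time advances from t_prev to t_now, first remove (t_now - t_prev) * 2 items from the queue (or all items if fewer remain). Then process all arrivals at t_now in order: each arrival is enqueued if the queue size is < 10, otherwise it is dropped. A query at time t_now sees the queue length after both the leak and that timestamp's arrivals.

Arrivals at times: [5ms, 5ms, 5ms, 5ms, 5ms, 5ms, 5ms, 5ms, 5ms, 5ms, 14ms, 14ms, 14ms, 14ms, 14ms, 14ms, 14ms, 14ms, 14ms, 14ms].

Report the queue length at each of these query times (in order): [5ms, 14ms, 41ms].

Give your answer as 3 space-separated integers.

Queue lengths at query times:
  query t=5ms: backlog = 10
  query t=14ms: backlog = 10
  query t=41ms: backlog = 0

Answer: 10 10 0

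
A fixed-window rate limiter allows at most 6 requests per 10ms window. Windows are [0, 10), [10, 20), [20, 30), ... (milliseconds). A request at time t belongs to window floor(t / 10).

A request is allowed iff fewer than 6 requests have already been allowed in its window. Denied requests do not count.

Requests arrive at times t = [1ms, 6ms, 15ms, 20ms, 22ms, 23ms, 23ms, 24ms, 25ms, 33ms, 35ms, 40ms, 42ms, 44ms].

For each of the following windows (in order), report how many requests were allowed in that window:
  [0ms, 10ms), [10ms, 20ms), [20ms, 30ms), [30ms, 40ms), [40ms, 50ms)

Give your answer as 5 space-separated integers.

Answer: 2 1 6 2 3

Derivation:
Processing requests:
  req#1 t=1ms (window 0): ALLOW
  req#2 t=6ms (window 0): ALLOW
  req#3 t=15ms (window 1): ALLOW
  req#4 t=20ms (window 2): ALLOW
  req#5 t=22ms (window 2): ALLOW
  req#6 t=23ms (window 2): ALLOW
  req#7 t=23ms (window 2): ALLOW
  req#8 t=24ms (window 2): ALLOW
  req#9 t=25ms (window 2): ALLOW
  req#10 t=33ms (window 3): ALLOW
  req#11 t=35ms (window 3): ALLOW
  req#12 t=40ms (window 4): ALLOW
  req#13 t=42ms (window 4): ALLOW
  req#14 t=44ms (window 4): ALLOW

Allowed counts by window: 2 1 6 2 3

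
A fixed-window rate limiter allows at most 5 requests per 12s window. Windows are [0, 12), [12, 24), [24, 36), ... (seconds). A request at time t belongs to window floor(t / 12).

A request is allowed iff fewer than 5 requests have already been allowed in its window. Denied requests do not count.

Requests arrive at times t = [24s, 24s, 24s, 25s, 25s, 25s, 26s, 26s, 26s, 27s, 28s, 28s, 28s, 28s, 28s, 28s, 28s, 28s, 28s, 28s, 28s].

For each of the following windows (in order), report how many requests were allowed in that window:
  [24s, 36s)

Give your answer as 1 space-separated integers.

Answer: 5

Derivation:
Processing requests:
  req#1 t=24s (window 2): ALLOW
  req#2 t=24s (window 2): ALLOW
  req#3 t=24s (window 2): ALLOW
  req#4 t=25s (window 2): ALLOW
  req#5 t=25s (window 2): ALLOW
  req#6 t=25s (window 2): DENY
  req#7 t=26s (window 2): DENY
  req#8 t=26s (window 2): DENY
  req#9 t=26s (window 2): DENY
  req#10 t=27s (window 2): DENY
  req#11 t=28s (window 2): DENY
  req#12 t=28s (window 2): DENY
  req#13 t=28s (window 2): DENY
  req#14 t=28s (window 2): DENY
  req#15 t=28s (window 2): DENY
  req#16 t=28s (window 2): DENY
  req#17 t=28s (window 2): DENY
  req#18 t=28s (window 2): DENY
  req#19 t=28s (window 2): DENY
  req#20 t=28s (window 2): DENY
  req#21 t=28s (window 2): DENY

Allowed counts by window: 5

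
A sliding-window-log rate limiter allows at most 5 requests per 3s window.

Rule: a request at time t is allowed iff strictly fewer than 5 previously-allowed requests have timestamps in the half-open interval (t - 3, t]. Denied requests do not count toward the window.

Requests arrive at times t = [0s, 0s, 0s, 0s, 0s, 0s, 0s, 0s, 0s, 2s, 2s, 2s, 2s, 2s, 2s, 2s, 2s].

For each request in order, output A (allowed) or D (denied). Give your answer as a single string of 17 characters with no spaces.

Tracking allowed requests in the window:
  req#1 t=0s: ALLOW
  req#2 t=0s: ALLOW
  req#3 t=0s: ALLOW
  req#4 t=0s: ALLOW
  req#5 t=0s: ALLOW
  req#6 t=0s: DENY
  req#7 t=0s: DENY
  req#8 t=0s: DENY
  req#9 t=0s: DENY
  req#10 t=2s: DENY
  req#11 t=2s: DENY
  req#12 t=2s: DENY
  req#13 t=2s: DENY
  req#14 t=2s: DENY
  req#15 t=2s: DENY
  req#16 t=2s: DENY
  req#17 t=2s: DENY

Answer: AAAAADDDDDDDDDDDD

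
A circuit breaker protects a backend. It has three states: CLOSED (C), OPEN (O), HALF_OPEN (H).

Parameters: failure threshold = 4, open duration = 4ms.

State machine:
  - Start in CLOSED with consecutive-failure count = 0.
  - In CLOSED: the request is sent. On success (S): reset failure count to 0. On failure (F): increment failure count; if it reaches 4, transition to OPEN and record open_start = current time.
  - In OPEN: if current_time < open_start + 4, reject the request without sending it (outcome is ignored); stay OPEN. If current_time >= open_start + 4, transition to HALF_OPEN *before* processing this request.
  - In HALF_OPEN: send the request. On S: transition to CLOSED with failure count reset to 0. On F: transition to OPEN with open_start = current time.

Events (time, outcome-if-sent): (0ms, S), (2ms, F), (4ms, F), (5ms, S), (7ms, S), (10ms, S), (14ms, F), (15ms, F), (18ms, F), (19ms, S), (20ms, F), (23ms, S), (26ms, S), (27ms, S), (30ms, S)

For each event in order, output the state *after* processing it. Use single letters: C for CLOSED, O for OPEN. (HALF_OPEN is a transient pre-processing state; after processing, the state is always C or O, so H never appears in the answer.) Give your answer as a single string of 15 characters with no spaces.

Answer: CCCCCCCCCCCCCCC

Derivation:
State after each event:
  event#1 t=0ms outcome=S: state=CLOSED
  event#2 t=2ms outcome=F: state=CLOSED
  event#3 t=4ms outcome=F: state=CLOSED
  event#4 t=5ms outcome=S: state=CLOSED
  event#5 t=7ms outcome=S: state=CLOSED
  event#6 t=10ms outcome=S: state=CLOSED
  event#7 t=14ms outcome=F: state=CLOSED
  event#8 t=15ms outcome=F: state=CLOSED
  event#9 t=18ms outcome=F: state=CLOSED
  event#10 t=19ms outcome=S: state=CLOSED
  event#11 t=20ms outcome=F: state=CLOSED
  event#12 t=23ms outcome=S: state=CLOSED
  event#13 t=26ms outcome=S: state=CLOSED
  event#14 t=27ms outcome=S: state=CLOSED
  event#15 t=30ms outcome=S: state=CLOSED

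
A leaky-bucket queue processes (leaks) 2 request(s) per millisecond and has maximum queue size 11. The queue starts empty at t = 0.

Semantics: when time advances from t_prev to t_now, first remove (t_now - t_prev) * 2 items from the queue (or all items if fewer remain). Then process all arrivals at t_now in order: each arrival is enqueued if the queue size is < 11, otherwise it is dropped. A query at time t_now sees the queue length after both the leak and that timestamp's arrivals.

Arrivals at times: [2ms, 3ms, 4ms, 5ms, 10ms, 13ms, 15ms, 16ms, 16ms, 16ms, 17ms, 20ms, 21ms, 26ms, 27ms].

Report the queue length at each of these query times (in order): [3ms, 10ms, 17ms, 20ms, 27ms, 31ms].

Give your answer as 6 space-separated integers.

Answer: 1 1 2 1 1 0

Derivation:
Queue lengths at query times:
  query t=3ms: backlog = 1
  query t=10ms: backlog = 1
  query t=17ms: backlog = 2
  query t=20ms: backlog = 1
  query t=27ms: backlog = 1
  query t=31ms: backlog = 0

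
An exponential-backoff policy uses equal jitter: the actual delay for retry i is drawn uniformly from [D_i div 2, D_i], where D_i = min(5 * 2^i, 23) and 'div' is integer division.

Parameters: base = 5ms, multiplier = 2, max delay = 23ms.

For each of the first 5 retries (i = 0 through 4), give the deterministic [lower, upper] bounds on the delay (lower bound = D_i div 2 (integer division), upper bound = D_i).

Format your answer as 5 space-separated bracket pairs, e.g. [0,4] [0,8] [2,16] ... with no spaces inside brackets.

Computing bounds per retry:
  i=0: D_i=min(5*2^0,23)=5, bounds=[2,5]
  i=1: D_i=min(5*2^1,23)=10, bounds=[5,10]
  i=2: D_i=min(5*2^2,23)=20, bounds=[10,20]
  i=3: D_i=min(5*2^3,23)=23, bounds=[11,23]
  i=4: D_i=min(5*2^4,23)=23, bounds=[11,23]

Answer: [2,5] [5,10] [10,20] [11,23] [11,23]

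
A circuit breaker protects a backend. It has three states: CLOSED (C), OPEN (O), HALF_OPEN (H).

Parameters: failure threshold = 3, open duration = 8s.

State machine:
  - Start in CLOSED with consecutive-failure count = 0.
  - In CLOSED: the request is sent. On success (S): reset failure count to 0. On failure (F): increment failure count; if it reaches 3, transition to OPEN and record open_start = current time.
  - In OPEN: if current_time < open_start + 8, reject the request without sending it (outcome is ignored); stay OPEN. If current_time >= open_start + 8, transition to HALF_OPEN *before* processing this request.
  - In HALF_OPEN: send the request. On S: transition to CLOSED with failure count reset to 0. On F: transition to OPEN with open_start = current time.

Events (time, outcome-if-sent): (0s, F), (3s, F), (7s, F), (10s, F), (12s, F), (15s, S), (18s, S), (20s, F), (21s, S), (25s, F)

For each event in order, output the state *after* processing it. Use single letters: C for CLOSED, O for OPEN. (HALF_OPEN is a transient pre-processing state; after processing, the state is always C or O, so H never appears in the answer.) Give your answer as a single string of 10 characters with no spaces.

Answer: CCOOOCCCCC

Derivation:
State after each event:
  event#1 t=0s outcome=F: state=CLOSED
  event#2 t=3s outcome=F: state=CLOSED
  event#3 t=7s outcome=F: state=OPEN
  event#4 t=10s outcome=F: state=OPEN
  event#5 t=12s outcome=F: state=OPEN
  event#6 t=15s outcome=S: state=CLOSED
  event#7 t=18s outcome=S: state=CLOSED
  event#8 t=20s outcome=F: state=CLOSED
  event#9 t=21s outcome=S: state=CLOSED
  event#10 t=25s outcome=F: state=CLOSED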